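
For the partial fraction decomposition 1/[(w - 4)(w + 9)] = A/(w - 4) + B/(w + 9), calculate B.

Cover-up at w = -9: B = 1/(-9 - 4) = -1/13


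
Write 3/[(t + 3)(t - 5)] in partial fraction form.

3/(t + 3)(t - 5) = P/(t + 3) + Q/(t - 5). P = 3/(-3 - 5) = -3/8, Q = 3/(5 + 3) = 3/8
Result: (-3/8)/(t + 3) + (3/8)/(t - 5)


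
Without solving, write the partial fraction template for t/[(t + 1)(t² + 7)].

Linear + irreducible quadratic: P/(t + 1) + (Qt + R)/(t² + 7)


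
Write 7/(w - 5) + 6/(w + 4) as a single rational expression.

Common denominator (w - 5)(w + 4). Numerator: 7(w + 4) + 6(w - 5) = (7w + 28) + (6w - 30) = 13w - 2
Result: (13w - 2)/[(w - 5)(w + 4)]


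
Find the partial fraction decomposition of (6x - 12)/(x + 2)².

(6x - 12) = α(x + 2) + β. At x = -2: β = 6·(-2) - 12 = -24. Coeff of x: α = 6
Result: 6/(x + 2) - 24/(x + 2)²


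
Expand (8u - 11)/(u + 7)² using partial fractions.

(8u - 11) = α(u + 7) + β. At u = -7: β = 8·(-7) - 11 = -67. Coeff of u: α = 8
Result: 8/(u + 7) - 67/(u + 7)²


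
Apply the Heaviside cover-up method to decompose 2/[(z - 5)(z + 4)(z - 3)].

Cover (z - 5), z=5: A = 2/[(5 + 4)(5 - 3)] = 1/9. Cover (z + 4), z=-4: B = 2/[(-4 - 5)(-4 - 3)] = 2/63. Cover (z - 3), z=3: C = 2/[(3 - 5)(3 + 4)] = -1/7.
Result: (1/9)/(z - 5) + (2/63)/(z + 4) - (1/7)/(z - 3)


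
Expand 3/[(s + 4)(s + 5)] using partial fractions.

3/(s + 4)(s + 5) = P/(s + 4) + Q/(s + 5). P = 3/(-4 + 5) = 3, Q = 3/(-5 + 4) = -3
Result: 3/(s + 4) - 3/(s + 5)


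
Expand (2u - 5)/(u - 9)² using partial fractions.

(2u - 5) = P(u - 9) + Q. At u = 9: Q = 2·9 - 5 = 13. Coeff of u: P = 2
Result: 2/(u - 9) + 13/(u - 9)²


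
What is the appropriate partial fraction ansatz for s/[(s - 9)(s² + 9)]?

Linear + irreducible quadratic: α/(s - 9) + (βs + γ)/(s² + 9)


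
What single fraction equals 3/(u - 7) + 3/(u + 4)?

Common denominator (u - 7)(u + 4). Numerator: 3(u + 4) + 3(u - 7) = (3u + 12) + (3u - 21) = 6u - 9
Result: (6u - 9)/[(u - 7)(u + 4)]


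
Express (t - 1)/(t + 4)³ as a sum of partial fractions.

(t - 1) = P(t + 4)² + Q(t + 4) + R. At t = -4: R = 1·(-4) - 1 = -5. Coefficients: P = 0, Q = 1
Result: 1/(t + 4)² - 5/(t + 4)³


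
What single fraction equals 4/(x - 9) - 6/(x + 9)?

Common denominator (x - 9)(x + 9). Numerator: 4(x + 9) - 6(x - 9) = (4x + 36) - (6x - 54) = -2x + 90
Result: (-2x + 90)/[(x - 9)(x + 9)]


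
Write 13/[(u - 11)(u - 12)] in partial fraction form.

13/(u - 11)(u - 12) = α/(u - 11) + β/(u - 12). α = 13/(11 - 12) = -13, β = 13/(12 - 11) = 13
Result: -13/(u - 11) + 13/(u - 12)


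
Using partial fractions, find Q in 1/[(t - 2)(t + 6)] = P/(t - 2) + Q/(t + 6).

Cover-up at t = -6: Q = 1/(-6 - 2) = -1/8


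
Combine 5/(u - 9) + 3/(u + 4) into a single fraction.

Common denominator (u - 9)(u + 4). Numerator: 5(u + 4) + 3(u - 9) = (5u + 20) + (3u - 27) = 8u - 7
Result: (8u - 7)/[(u - 9)(u + 4)]


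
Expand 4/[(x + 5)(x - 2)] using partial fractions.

4/(x + 5)(x - 2) = α/(x + 5) + β/(x - 2). α = 4/(-5 - 2) = -4/7, β = 4/(2 + 5) = 4/7
Result: (-4/7)/(x + 5) + (4/7)/(x - 2)


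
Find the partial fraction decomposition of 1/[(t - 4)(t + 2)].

1/(t - 4)(t + 2) = P/(t - 4) + Q/(t + 2). P = 1/(4 + 2) = 1/6, Q = 1/(-2 - 4) = -1/6
Result: (1/6)/(t - 4) - (1/6)/(t + 2)


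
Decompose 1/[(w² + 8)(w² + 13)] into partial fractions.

Coefficient matching gives α = γ = 0, β = 1/(13-8) = 1/5, δ = -β = -1/5
Result: (1/5)/(w² + 8) - (1/5)/(w² + 13)


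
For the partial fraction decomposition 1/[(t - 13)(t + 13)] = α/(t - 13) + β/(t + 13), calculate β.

Cover-up at t = -13: β = 1/(-13 - 13) = -1/26


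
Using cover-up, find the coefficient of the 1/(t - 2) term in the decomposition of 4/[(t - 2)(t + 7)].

Cover (t - 2), set t=2: 4/((t + 7) at t=2) = 4/(9) = 4/9


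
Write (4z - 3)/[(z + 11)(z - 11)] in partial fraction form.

At z=-11: A = (4·(-11) - 3)/(-11 - 11) = 47/22. At z=11: B = (4·11 - 3)/(11 + 11) = 41/22
Result: (47/22)/(z + 11) + (41/22)/(z - 11)


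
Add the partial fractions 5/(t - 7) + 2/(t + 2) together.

Common denominator (t - 7)(t + 2). Numerator: 5(t + 2) + 2(t - 7) = (5t + 10) + (2t - 14) = 7t - 4
Result: (7t - 4)/[(t - 7)(t + 2)]


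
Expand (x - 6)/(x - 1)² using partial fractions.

(x - 6) = P(x - 1) + Q. At x = 1: Q = 1·1 - 6 = -5. Coeff of x: P = 1
Result: 1/(x - 1) - 5/(x - 1)²


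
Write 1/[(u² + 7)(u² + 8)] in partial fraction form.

Coefficient matching gives P = R = 0, Q = 1/(8-7) = 1, S = -Q = -1
Result: 1/(u² + 7) - 1/(u² + 8)


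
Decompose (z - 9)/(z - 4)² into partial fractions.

(z - 9) = P(z - 4) + Q. At z = 4: Q = 1·4 - 9 = -5. Coeff of z: P = 1
Result: 1/(z - 4) - 5/(z - 4)²


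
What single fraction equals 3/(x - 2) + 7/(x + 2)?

Common denominator (x - 2)(x + 2). Numerator: 3(x + 2) + 7(x - 2) = (3x + 6) + (7x - 14) = 10x - 8
Result: (10x - 8)/[(x - 2)(x + 2)]


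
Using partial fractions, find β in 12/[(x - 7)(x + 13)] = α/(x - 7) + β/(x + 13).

Cover-up at x = -13: β = 12/(-13 - 7) = -12/20 = -3/5


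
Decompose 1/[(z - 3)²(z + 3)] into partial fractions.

Cover-up at z=-3: R = 1/(-3 - 3)² = 1/36. Cover-up at z=3: Q = 1/(3 + 3) = 1/6. Comparing z² coeff: P = -R = -1/36
Result: (-1/36)/(z - 3) + (1/6)/(z - 3)² + (1/36)/(z + 3)


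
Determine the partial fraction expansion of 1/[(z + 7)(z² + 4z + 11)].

Cover-up at z = -7: P = 1/((-7)² + 4·(-7) + 11) = 1/32. Then Q = -P = -1/32, R = -P·(4 - 7) = 3/32
Result: (1/32)/(z + 7) - ((1/32)z - 3/32)/(z² + 4z + 11)


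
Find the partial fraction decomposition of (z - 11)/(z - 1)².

(z - 11) = A(z - 1) + B. At z = 1: B = 1·1 - 11 = -10. Coeff of z: A = 1
Result: 1/(z - 1) - 10/(z - 1)²


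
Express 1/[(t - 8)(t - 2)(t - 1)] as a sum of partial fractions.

Using cover-up method: α = 1/42, β = -1/6, γ = 1/7
Result: (1/42)/(t - 8) - (1/6)/(t - 2) + (1/7)/(t - 1)


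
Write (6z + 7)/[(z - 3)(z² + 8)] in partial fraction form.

At z=3: P = (6·3 + 7)/(3² + 8) = 25/17. Q = -P = -25/17, R = 6 - 3·P = 27/17
Result: (25/17)/(z - 3) - ((25/17)z - 27/17)/(z² + 8)


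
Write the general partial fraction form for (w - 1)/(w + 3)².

Repeated linear factor: P/(w + 3) + Q/(w + 3)²


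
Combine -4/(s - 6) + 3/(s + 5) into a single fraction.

Common denominator (s - 6)(s + 5). Numerator: -4(s + 5) + 3(s - 6) = (-4s - 20) + (3s - 18) = -s - 38
Result: (-s - 38)/[(s - 6)(s + 5)]


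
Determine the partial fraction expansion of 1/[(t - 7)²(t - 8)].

Cover-up at t=8: γ = 1/(8 - 7)² = 1. Cover-up at t=7: β = 1/(7 - 8) = -1. Comparing t² coeff: α = -γ = -1
Result: -1/(t - 7) - 1/(t - 7)² + 1/(t - 8)


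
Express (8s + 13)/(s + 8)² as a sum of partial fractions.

(8s + 13) = A(s + 8) + B. At s = -8: B = 8·(-8) + 13 = -51. Coeff of s: A = 8
Result: 8/(s + 8) - 51/(s + 8)²


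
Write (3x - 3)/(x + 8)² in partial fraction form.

(3x - 3) = α(x + 8) + β. At x = -8: β = 3·(-8) - 3 = -27. Coeff of x: α = 3
Result: 3/(x + 8) - 27/(x + 8)²


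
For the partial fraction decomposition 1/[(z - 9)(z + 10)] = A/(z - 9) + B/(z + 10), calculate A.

Cover-up at z = 9: A = 1/(9 + 10) = 1/19


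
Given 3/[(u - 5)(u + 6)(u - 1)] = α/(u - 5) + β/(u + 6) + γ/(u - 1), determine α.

Cover-up at u = 5: α = 3/[(5 + 6)(5 - 1)] = 3/[(11)(4)] = 3/44


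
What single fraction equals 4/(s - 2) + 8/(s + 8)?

Common denominator (s - 2)(s + 8). Numerator: 4(s + 8) + 8(s - 2) = (4s + 32) + (8s - 16) = 12s + 16
Result: (12s + 16)/[(s - 2)(s + 8)]


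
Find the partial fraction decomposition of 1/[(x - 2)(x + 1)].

1/(x - 2)(x + 1) = α/(x - 2) + β/(x + 1). α = 1/(2 + 1) = 1/3, β = 1/(-1 - 2) = -1/3
Result: (1/3)/(x - 2) - (1/3)/(x + 1)


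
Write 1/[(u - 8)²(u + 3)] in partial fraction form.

Cover-up at u=-3: C = 1/(-3 - 8)² = 1/121. Cover-up at u=8: B = 1/(8 + 3) = 1/11. Comparing u² coeff: A = -C = -1/121
Result: (-1/121)/(u - 8) + (1/11)/(u - 8)² + (1/121)/(u + 3)


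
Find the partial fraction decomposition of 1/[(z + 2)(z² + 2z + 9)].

Cover-up at z = -2: α = 1/((-2)² + 2·(-2) + 9) = 1/9. Then β = -α = -1/9, γ = -α·(2 - 2) = 0
Result: (1/9)/(z + 2) - ((1/9)z)/(z² + 2z + 9)


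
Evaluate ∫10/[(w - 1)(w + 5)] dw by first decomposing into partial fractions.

Decompose: 10/[(w - 1)(w + 5)] = (5/3)/(w - 1) - (5/3)/(w + 5). Integrate each term: (5/3) ln|(w - 1)| - (5/3) ln|(w + 5)| + C


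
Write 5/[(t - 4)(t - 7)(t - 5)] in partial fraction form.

Using cover-up method: A = 5/3, B = 5/6, C = -5/2
Result: (5/3)/(t - 4) + (5/6)/(t - 7) - (5/2)/(t - 5)


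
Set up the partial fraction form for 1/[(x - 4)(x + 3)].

Distinct linear factors: α/(x - 4) + β/(x + 3)


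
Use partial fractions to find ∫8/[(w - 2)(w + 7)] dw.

Decompose: 8/[(w - 2)(w + 7)] = (8/9)/(w - 2) - (8/9)/(w + 7). Integrate each term: (8/9) ln|(w - 2)| - (8/9) ln|(w + 7)| + C


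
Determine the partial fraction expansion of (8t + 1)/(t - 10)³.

(8t + 1) = α(t - 10)² + β(t - 10) + γ. At t = 10: γ = 8·10 + 1 = 81. Coefficients: α = 0, β = 8
Result: 8/(t - 10)² + 81/(t - 10)³


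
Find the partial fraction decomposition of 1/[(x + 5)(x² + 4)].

Cover-up at x = -5: A = 1/((-5)² + 4) = 1/29. Then B = -A = -1/29, C = -A·(0 - 5) = 5/29
Result: (1/29)/(x + 5) - ((1/29)x - 5/29)/(x² + 4)


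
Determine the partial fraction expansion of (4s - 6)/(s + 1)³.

(4s - 6) = P(s + 1)² + Q(s + 1) + R. At s = -1: R = 4·(-1) - 6 = -10. Coefficients: P = 0, Q = 4
Result: 4/(s + 1)² - 10/(s + 1)³


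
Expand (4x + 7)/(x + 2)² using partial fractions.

(4x + 7) = A(x + 2) + B. At x = -2: B = 4·(-2) + 7 = -1. Coeff of x: A = 4
Result: 4/(x + 2) - 1/(x + 2)²


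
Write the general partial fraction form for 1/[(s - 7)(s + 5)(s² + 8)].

Two linear + quadratic: P/(s - 7) + Q/(s + 5) + (Rs + S)/(s² + 8)


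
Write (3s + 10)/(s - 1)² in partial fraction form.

(3s + 10) = P(s - 1) + Q. At s = 1: Q = 3·1 + 10 = 13. Coeff of s: P = 3
Result: 3/(s - 1) + 13/(s - 1)²


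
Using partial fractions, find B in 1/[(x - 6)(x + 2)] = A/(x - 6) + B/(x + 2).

Cover-up at x = -2: B = 1/(-2 - 6) = -1/8


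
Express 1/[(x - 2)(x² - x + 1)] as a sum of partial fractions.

Cover-up at x = 2: P = 1/(2² - 1·2 + 1) = 1/3. Then Q = -P = -1/3, R = -P·(-1 + 2) = -1/3
Result: (1/3)/(x - 2) - ((1/3)x + 1/3)/(x² - x + 1)


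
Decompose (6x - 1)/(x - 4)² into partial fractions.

(6x - 1) = A(x - 4) + B. At x = 4: B = 6·4 - 1 = 23. Coeff of x: A = 6
Result: 6/(x - 4) + 23/(x - 4)²


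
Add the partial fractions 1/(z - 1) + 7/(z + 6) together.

Common denominator (z - 1)(z + 6). Numerator: 1(z + 6) + 7(z - 1) = (z + 6) + (7z - 7) = 8z - 1
Result: (8z - 1)/[(z - 1)(z + 6)]


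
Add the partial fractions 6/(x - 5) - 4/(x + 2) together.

Common denominator (x - 5)(x + 2). Numerator: 6(x + 2) - 4(x - 5) = (6x + 12) - (4x - 20) = 2x + 32
Result: (2x + 32)/[(x - 5)(x + 2)]


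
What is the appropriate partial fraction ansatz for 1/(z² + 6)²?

Repeated quadratic factor: (αz + β)/(z² + 6) + (γz + δ)/(z² + 6)²


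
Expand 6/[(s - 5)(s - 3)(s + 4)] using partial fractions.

Using cover-up method: P = 1/3, Q = -3/7, R = 2/21
Result: (1/3)/(s - 5) - (3/7)/(s - 3) + (2/21)/(s + 4)


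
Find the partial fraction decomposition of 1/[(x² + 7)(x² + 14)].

Coefficient matching gives A = C = 0, B = 1/(14-7) = 1/7, D = -B = -1/7
Result: (1/7)/(x² + 7) - (1/7)/(x² + 14)


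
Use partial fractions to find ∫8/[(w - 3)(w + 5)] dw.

Decompose: 8/[(w - 3)(w + 5)] = 1/(w - 3) - 1/(w + 5). Integrate each term: ln|(w - 3)| - ln|(w + 5)| + C


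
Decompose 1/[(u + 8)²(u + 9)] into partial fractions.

Cover-up at u=-9: γ = 1/(-9 + 8)² = 1. Cover-up at u=-8: β = 1/(-8 + 9) = 1. Comparing u² coeff: α = -γ = -1
Result: -1/(u + 8) + 1/(u + 8)² + 1/(u + 9)


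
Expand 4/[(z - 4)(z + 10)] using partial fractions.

4/(z - 4)(z + 10) = α/(z - 4) + β/(z + 10). α = 4/(4 + 10) = 2/7, β = 4/(-10 - 4) = -2/7
Result: (2/7)/(z - 4) - (2/7)/(z + 10)


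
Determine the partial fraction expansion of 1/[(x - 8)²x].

Cover-up at x=0: γ = 1/(0 - 8)² = 1/64. Cover-up at x=8: β = 1/(8 - 0) = 1/8. Comparing x² coeff: α = -γ = -1/64
Result: (-1/64)/(x - 8) + (1/8)/(x - 8)² + (1/64)/x


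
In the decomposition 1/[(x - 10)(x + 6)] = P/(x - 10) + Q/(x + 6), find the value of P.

Cover-up at x = 10: P = 1/(10 + 6) = 1/16


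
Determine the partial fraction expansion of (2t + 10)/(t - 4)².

(2t + 10) = P(t - 4) + Q. At t = 4: Q = 2·4 + 10 = 18. Coeff of t: P = 2
Result: 2/(t - 4) + 18/(t - 4)²


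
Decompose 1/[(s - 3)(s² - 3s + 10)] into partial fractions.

Cover-up at s = 3: A = 1/(3² - 3·3 + 10) = 1/10. Then B = -A = -1/10, C = -A·(-3 + 3) = 0
Result: (1/10)/(s - 3) - ((1/10)s)/(s² - 3s + 10)


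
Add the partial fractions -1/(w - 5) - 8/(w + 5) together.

Common denominator (w - 5)(w + 5). Numerator: -1(w + 5) - 8(w - 5) = (-w - 5) - (8w - 40) = -9w + 35
Result: (-9w + 35)/[(w - 5)(w + 5)]


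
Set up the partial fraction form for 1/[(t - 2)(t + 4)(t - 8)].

Three distinct linear factors: A/(t - 2) + B/(t + 4) + C/(t - 8)


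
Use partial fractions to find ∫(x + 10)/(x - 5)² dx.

Decompose: A = 1, B = 1·5 + 10 = 15, so (x + 10)/(x - 5)² = 1/(x - 5) + 15/(x - 5)². Integrate: ∫ A/(x - 5) dx = ln|(x - 5)|; ∫ B/(x - 5)² dx = -15/(x - 5). Sum: ln|(x - 5)| - 15/(x - 5) + C


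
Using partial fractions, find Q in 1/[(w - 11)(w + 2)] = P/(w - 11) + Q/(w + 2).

Cover-up at w = -2: Q = 1/(-2 - 11) = -1/13


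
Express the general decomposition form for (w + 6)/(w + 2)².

Repeated linear factor: P/(w + 2) + Q/(w + 2)²


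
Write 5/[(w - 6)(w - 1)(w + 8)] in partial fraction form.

Using cover-up method: P = 1/14, Q = -1/9, R = 5/126
Result: (1/14)/(w - 6) - (1/9)/(w - 1) + (5/126)/(w + 8)


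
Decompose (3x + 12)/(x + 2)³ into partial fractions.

(3x + 12) = α(x + 2)² + β(x + 2) + γ. At x = -2: γ = 3·(-2) + 12 = 6. Coefficients: α = 0, β = 3
Result: 3/(x + 2)² + 6/(x + 2)³


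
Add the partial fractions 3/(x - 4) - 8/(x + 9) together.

Common denominator (x - 4)(x + 9). Numerator: 3(x + 9) - 8(x - 4) = (3x + 27) - (8x - 32) = -5x + 59
Result: (-5x + 59)/[(x - 4)(x + 9)]


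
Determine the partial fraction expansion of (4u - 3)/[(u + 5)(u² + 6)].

At u=-5: A = (4·(-5) - 3)/((-5)² + 6) = -23/31. B = -A = 23/31, C = 4 - (-5)·A = 9/31
Result: (-23/31)/(u + 5) + ((23/31)u + 9/31)/(u² + 6)


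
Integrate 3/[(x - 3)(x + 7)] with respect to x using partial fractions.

Decompose: 3/[(x - 3)(x + 7)] = (3/10)/(x - 3) - (3/10)/(x + 7). Integrate each term: (3/10) ln|(x - 3)| - (3/10) ln|(x + 7)| + C


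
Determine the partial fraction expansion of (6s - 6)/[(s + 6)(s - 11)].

At s=-6: α = (6·(-6) - 6)/(-6 - 11) = 42/17. At s=11: β = (6·11 - 6)/(11 + 6) = 60/17
Result: (42/17)/(s + 6) + (60/17)/(s - 11)


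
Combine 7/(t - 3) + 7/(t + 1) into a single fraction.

Common denominator (t - 3)(t + 1). Numerator: 7(t + 1) + 7(t - 3) = (7t + 7) + (7t - 21) = 14t - 14
Result: (14t - 14)/[(t - 3)(t + 1)]


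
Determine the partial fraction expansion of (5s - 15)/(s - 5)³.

(5s - 15) = A(s - 5)² + B(s - 5) + C. At s = 5: C = 5·5 - 15 = 10. Coefficients: A = 0, B = 5
Result: 5/(s - 5)² + 10/(s - 5)³


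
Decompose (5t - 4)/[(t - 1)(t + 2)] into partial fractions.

At t=1: α = (5·1 - 4)/(1 + 2) = 1/3. At t=-2: β = (5·(-2) - 4)/(-2 - 1) = 14/3
Result: (1/3)/(t - 1) + (14/3)/(t + 2)


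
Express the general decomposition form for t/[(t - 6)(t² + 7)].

Linear + irreducible quadratic: P/(t - 6) + (Qt + R)/(t² + 7)


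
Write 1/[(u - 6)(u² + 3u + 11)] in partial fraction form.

Cover-up at u = 6: A = 1/(6² + 3·6 + 11) = 1/65. Then B = -A = -1/65, C = -A·(3 + 6) = -9/65
Result: (1/65)/(u - 6) - ((1/65)u + 9/65)/(u² + 3u + 11)


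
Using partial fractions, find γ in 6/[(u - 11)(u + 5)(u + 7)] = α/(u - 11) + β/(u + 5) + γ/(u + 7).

Cover-up at u = -7: γ = 6/[(-7 - 11)(-7 + 5)] = 6/[(-18)(-2)] = 6/36 = 1/6


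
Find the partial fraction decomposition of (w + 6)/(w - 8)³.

(w + 6) = α(w - 8)² + β(w - 8) + γ. At w = 8: γ = 1·8 + 6 = 14. Coefficients: α = 0, β = 1
Result: 1/(w - 8)² + 14/(w - 8)³


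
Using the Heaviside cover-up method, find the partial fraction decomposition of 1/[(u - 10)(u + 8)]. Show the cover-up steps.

Cover (u - 10): set u=10, get α = 1/(10 + 8) = 1/18. Cover (u + 8): set u=-8, get β = 1/(-8 - 10) = -1/18.
Result: (1/18)/(u - 10) - (1/18)/(u + 8)


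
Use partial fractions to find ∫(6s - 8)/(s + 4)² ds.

Decompose: A = 6, B = 6·(-4) - 8 = -32, so (6s - 8)/(s + 4)² = 6/(s + 4) - 32/(s + 4)². Integrate: ∫ A/(s + 4) ds = 6 ln|(s + 4)|; ∫ B/(s + 4)² ds = 32/(s + 4). Sum: 6 ln|(s + 4)| + 32/(s + 4) + C


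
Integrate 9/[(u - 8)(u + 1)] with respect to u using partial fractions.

Decompose: 9/[(u - 8)(u + 1)] = 1/(u - 8) - 1/(u + 1). Integrate each term: ln|(u - 8)| - ln|(u + 1)| + C


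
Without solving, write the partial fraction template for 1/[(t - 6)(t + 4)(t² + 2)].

Two linear + quadratic: P/(t - 6) + Q/(t + 4) + (Rt + S)/(t² + 2)


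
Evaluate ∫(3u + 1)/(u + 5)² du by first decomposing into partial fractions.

Decompose: A = 3, B = 3·(-5) + 1 = -14, so (3u + 1)/(u + 5)² = 3/(u + 5) - 14/(u + 5)². Integrate: ∫ A/(u + 5) du = 3 ln|(u + 5)|; ∫ B/(u + 5)² du = 14/(u + 5). Sum: 3 ln|(u + 5)| + 14/(u + 5) + C


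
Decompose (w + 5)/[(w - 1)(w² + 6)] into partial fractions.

At w=1: α = (1·1 + 5)/(1² + 6) = 6/7. β = -α = -6/7, γ = 1 - 1·α = 1/7
Result: (6/7)/(w - 1) - ((6/7)w - 1/7)/(w² + 6)


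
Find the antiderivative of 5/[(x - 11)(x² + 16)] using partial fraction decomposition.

Cover-up at x=11: P = 5/(11²+16) = 5/137. Coeff matching: Q = -5/137, R = -55/137. Decomposition: (5/137)/(x - 11) - ((5/137)x + 55/137)/(x² + 16). Integrate: linear → ln, quadratic → (1/2)ln + arctan: (5/137) ln|(x - 11)| - (5/274) ln(x² + 16) - (55/548) arctan(x/4) + C


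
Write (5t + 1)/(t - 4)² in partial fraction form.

(5t + 1) = A(t - 4) + B. At t = 4: B = 5·4 + 1 = 21. Coeff of t: A = 5
Result: 5/(t - 4) + 21/(t - 4)²


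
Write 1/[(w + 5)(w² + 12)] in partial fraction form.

Cover-up at w = -5: α = 1/((-5)² + 12) = 1/37. Then β = -α = -1/37, γ = -α·(0 - 5) = 5/37
Result: (1/37)/(w + 5) - ((1/37)w - 5/37)/(w² + 12)


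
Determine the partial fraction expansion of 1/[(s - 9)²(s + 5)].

Cover-up at s=-5: C = 1/(-5 - 9)² = 1/196. Cover-up at s=9: B = 1/(9 + 5) = 1/14. Comparing s² coeff: A = -C = -1/196
Result: (-1/196)/(s - 9) + (1/14)/(s - 9)² + (1/196)/(s + 5)


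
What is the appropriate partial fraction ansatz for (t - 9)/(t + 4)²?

Repeated linear factor: A/(t + 4) + B/(t + 4)²


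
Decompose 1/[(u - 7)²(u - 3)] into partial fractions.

Cover-up at u=3: C = 1/(3 - 7)² = 1/16. Cover-up at u=7: B = 1/(7 - 3) = 1/4. Comparing u² coeff: A = -C = -1/16
Result: (-1/16)/(u - 7) + (1/4)/(u - 7)² + (1/16)/(u - 3)


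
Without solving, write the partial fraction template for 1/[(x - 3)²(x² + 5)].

Repeated linear + quadratic: α/(x - 3) + β/(x - 3)² + (γx + δ)/(x² + 5)


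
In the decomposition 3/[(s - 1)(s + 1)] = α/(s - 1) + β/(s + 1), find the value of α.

Cover-up at s = 1: α = 3/(1 + 1) = 3/2


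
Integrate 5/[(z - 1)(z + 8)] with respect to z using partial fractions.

Decompose: 5/[(z - 1)(z + 8)] = (5/9)/(z - 1) - (5/9)/(z + 8). Integrate each term: (5/9) ln|(z - 1)| - (5/9) ln|(z + 8)| + C


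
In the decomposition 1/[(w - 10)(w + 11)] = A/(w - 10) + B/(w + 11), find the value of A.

Cover-up at w = 10: A = 1/(10 + 11) = 1/21


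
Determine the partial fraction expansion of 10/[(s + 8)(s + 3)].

10/(s + 8)(s + 3) = α/(s + 8) + β/(s + 3). α = 10/(-8 + 3) = -2, β = 10/(-3 + 8) = 2
Result: -2/(s + 8) + 2/(s + 3)


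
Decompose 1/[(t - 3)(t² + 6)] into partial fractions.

Cover-up at t = 3: α = 1/(3² + 6) = 1/15. Then β = -α = -1/15, γ = -α·(0 + 3) = -1/5
Result: (1/15)/(t - 3) - ((1/15)t + 1/5)/(t² + 6)


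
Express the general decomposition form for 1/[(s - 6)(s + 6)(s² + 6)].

Two linear + quadratic: A/(s - 6) + B/(s + 6) + (Cs + D)/(s² + 6)


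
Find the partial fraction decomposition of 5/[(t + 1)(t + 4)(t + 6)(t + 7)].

Using Heaviside cover-up: (1/18)/(t + 1) - (5/18)/(t + 4) + (1/2)/(t + 6) - (5/18)/(t + 7)


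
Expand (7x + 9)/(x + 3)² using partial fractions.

(7x + 9) = A(x + 3) + B. At x = -3: B = 7·(-3) + 9 = -12. Coeff of x: A = 7
Result: 7/(x + 3) - 12/(x + 3)²


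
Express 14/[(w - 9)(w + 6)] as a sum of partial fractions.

14/(w - 9)(w + 6) = α/(w - 9) + β/(w + 6). α = 14/(9 + 6) = 14/15, β = 14/(-6 - 9) = -14/15
Result: (14/15)/(w - 9) - (14/15)/(w + 6)


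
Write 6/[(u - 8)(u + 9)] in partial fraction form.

6/(u - 8)(u + 9) = α/(u - 8) + β/(u + 9). α = 6/(8 + 9) = 6/17, β = 6/(-9 - 8) = -6/17
Result: (6/17)/(u - 8) - (6/17)/(u + 9)


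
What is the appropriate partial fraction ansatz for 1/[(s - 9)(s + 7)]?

Distinct linear factors: P/(s - 9) + Q/(s + 7)


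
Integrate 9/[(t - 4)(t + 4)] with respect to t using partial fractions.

Decompose: 9/[(t - 4)(t + 4)] = (9/8)/(t - 4) - (9/8)/(t + 4). Integrate each term: (9/8) ln|(t - 4)| - (9/8) ln|(t + 4)| + C


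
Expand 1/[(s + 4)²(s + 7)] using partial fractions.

Cover-up at s=-7: γ = 1/(-7 + 4)² = 1/9. Cover-up at s=-4: β = 1/(-4 + 7) = 1/3. Comparing s² coeff: α = -γ = -1/9
Result: (-1/9)/(s + 4) + (1/3)/(s + 4)² + (1/9)/(s + 7)


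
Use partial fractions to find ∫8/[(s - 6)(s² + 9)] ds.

Cover-up at s=6: P = 8/(6²+9) = 8/45. Coeff matching: Q = -8/45, R = -16/15. Decomposition: (8/45)/(s - 6) - ((8/45)s + 16/15)/(s² + 9). Integrate: linear → ln, quadratic → (1/2)ln + arctan: (8/45) ln|(s - 6)| - (4/45) ln(s² + 9) - (16/45) arctan(s/3) + C


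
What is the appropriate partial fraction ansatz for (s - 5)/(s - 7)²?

Repeated linear factor: A/(s - 7) + B/(s - 7)²


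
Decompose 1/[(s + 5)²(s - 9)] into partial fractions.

Cover-up at s=9: γ = 1/(9 + 5)² = 1/196. Cover-up at s=-5: β = 1/(-5 - 9) = -1/14. Comparing s² coeff: α = -γ = -1/196
Result: (-1/196)/(s + 5) - (1/14)/(s + 5)² + (1/196)/(s - 9)


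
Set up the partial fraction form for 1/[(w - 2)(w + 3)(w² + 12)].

Two linear + quadratic: P/(w - 2) + Q/(w + 3) + (Rw + S)/(w² + 12)


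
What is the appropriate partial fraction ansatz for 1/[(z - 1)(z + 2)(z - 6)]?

Three distinct linear factors: P/(z - 1) + Q/(z + 2) + R/(z - 6)


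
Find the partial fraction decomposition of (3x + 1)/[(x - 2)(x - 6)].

At x=2: α = (3·2 + 1)/(2 - 6) = -7/4. At x=6: β = (3·6 + 1)/(6 - 2) = 19/4
Result: (-7/4)/(x - 2) + (19/4)/(x - 6)


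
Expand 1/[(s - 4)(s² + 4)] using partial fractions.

Cover-up at s = 4: α = 1/(4² + 4) = 1/20. Then β = -α = -1/20, γ = -α·(0 + 4) = -1/5
Result: (1/20)/(s - 4) - ((1/20)s + 1/5)/(s² + 4)


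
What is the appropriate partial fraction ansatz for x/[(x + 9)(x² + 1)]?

Linear + irreducible quadratic: P/(x + 9) + (Qx + R)/(x² + 1)


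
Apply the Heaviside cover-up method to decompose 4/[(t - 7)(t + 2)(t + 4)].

Cover (t - 7), t=7: α = 4/[(7 + 2)(7 + 4)] = 4/99. Cover (t + 2), t=-2: β = 4/[(-2 - 7)(-2 + 4)] = -2/9. Cover (t + 4), t=-4: γ = 4/[(-4 - 7)(-4 + 2)] = 2/11.
Result: (4/99)/(t - 7) - (2/9)/(t + 2) + (2/11)/(t + 4)


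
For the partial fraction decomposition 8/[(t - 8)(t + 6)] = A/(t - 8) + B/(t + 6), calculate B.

Cover-up at t = -6: B = 8/(-6 - 8) = -8/14 = -4/7


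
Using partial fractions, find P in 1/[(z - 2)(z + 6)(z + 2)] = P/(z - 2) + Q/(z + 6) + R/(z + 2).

Cover-up at z = 2: P = 1/[(2 + 6)(2 + 2)] = 1/[(8)(4)] = 1/32


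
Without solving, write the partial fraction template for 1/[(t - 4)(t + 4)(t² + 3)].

Two linear + quadratic: α/(t - 4) + β/(t + 4) + (γt + δ)/(t² + 3)


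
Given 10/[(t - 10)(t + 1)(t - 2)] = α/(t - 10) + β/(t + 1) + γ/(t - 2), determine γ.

Cover-up at t = 2: γ = 10/[(2 - 10)(2 + 1)] = 10/[(-8)(3)] = -10/24 = -5/12


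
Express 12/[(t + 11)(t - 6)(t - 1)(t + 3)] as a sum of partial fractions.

Using Heaviside cover-up: (-1/136)/(t + 11) + (4/255)/(t - 6) - (1/20)/(t - 1) + (1/24)/(t + 3)


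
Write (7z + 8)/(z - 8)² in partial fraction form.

(7z + 8) = α(z - 8) + β. At z = 8: β = 7·8 + 8 = 64. Coeff of z: α = 7
Result: 7/(z - 8) + 64/(z - 8)²


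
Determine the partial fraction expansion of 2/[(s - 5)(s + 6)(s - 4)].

Using cover-up method: A = 2/11, B = 1/55, C = -1/5
Result: (2/11)/(s - 5) + (1/55)/(s + 6) - (1/5)/(s - 4)


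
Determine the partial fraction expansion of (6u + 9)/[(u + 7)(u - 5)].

At u=-7: P = (6·(-7) + 9)/(-7 - 5) = 11/4. At u=5: Q = (6·5 + 9)/(5 + 7) = 13/4
Result: (11/4)/(u + 7) + (13/4)/(u - 5)


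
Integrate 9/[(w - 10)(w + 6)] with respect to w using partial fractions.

Decompose: 9/[(w - 10)(w + 6)] = (9/16)/(w - 10) - (9/16)/(w + 6). Integrate each term: (9/16) ln|(w - 10)| - (9/16) ln|(w + 6)| + C


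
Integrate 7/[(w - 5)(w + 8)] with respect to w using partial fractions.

Decompose: 7/[(w - 5)(w + 8)] = (7/13)/(w - 5) - (7/13)/(w + 8). Integrate each term: (7/13) ln|(w - 5)| - (7/13) ln|(w + 8)| + C


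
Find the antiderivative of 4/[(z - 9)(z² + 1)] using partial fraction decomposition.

Cover-up at z=9: P = 4/(9²+1) = 2/41. Coeff matching: Q = -2/41, R = -18/41. Decomposition: (2/41)/(z - 9) - ((2/41)z + 18/41)/(z² + 1). Integrate: linear → ln, quadratic → (1/2)ln + arctan: (2/41) ln|(z - 9)| - (1/41) ln(z² + 1) - (18/41) arctan(z) + C


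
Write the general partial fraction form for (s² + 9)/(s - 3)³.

Repeated linear factor (power 3): α/(s - 3) + β/(s - 3)² + γ/(s - 3)³


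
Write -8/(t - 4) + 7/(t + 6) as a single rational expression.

Common denominator (t - 4)(t + 6). Numerator: -8(t + 6) + 7(t - 4) = (-8t - 48) + (7t - 28) = -t - 76
Result: (-t - 76)/[(t - 4)(t + 6)]


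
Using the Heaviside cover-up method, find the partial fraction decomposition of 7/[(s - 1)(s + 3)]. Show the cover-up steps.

Cover (s - 1): set s=1, get α = 7/(1 + 3) = 7/4. Cover (s + 3): set s=-3, get β = 7/(-3 - 1) = -7/4.
Result: (7/4)/(s - 1) - (7/4)/(s + 3)


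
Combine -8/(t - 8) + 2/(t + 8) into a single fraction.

Common denominator (t - 8)(t + 8). Numerator: -8(t + 8) + 2(t - 8) = (-8t - 64) + (2t - 16) = -6t - 80
Result: (-6t - 80)/[(t - 8)(t + 8)]


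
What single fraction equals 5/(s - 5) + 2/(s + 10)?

Common denominator (s - 5)(s + 10). Numerator: 5(s + 10) + 2(s - 5) = (5s + 50) + (2s - 10) = 7s + 40
Result: (7s + 40)/[(s - 5)(s + 10)]


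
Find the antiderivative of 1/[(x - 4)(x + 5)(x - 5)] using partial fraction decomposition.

Cover-up: α = -1/9, β = 1/90, γ = 1/10. Decomposition: (-1/9)/(x - 4) + (1/90)/(x + 5) + (1/10)/(x - 5). Integrate each term: (-1/9) ln|(x - 4)| + (1/90) ln|(x + 5)| + (1/10) ln|(x - 5)| + C


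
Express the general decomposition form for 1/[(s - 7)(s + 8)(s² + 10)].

Two linear + quadratic: P/(s - 7) + Q/(s + 8) + (Rs + S)/(s² + 10)


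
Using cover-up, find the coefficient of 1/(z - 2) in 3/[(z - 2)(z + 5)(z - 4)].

Cover (z - 2), set z=2: 3/[(2 + 5)(2 - 4)] = -3/14


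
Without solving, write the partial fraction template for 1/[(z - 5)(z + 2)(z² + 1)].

Two linear + quadratic: P/(z - 5) + Q/(z + 2) + (Rz + S)/(z² + 1)


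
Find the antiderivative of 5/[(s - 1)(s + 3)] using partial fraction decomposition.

Decompose: 5/[(s - 1)(s + 3)] = (5/4)/(s - 1) - (5/4)/(s + 3). Integrate each term: (5/4) ln|(s - 1)| - (5/4) ln|(s + 3)| + C


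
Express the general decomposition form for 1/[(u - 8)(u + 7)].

Distinct linear factors: α/(u - 8) + β/(u + 7)


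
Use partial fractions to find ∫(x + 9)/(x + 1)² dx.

Decompose: A = 1, B = 1·(-1) + 9 = 8, so (x + 9)/(x + 1)² = 1/(x + 1) + 8/(x + 1)². Integrate: ∫ A/(x + 1) dx = ln|(x + 1)|; ∫ B/(x + 1)² dx = -8/(x + 1). Sum: ln|(x + 1)| - 8/(x + 1) + C


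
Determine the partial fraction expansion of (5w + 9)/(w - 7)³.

(5w + 9) = α(w - 7)² + β(w - 7) + γ. At w = 7: γ = 5·7 + 9 = 44. Coefficients: α = 0, β = 5
Result: 5/(w - 7)² + 44/(w - 7)³


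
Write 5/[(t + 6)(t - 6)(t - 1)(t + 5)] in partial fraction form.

Using Heaviside cover-up: (-5/84)/(t + 6) + (1/132)/(t - 6) - (1/42)/(t - 1) + (5/66)/(t + 5)


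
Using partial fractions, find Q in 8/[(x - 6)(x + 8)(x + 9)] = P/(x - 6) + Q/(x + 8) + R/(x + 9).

Cover-up at x = -8: Q = 8/[(-8 - 6)(-8 + 9)] = 8/[(-14)(1)] = -8/14 = -4/7


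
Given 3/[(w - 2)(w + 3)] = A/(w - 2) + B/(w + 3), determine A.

Cover-up at w = 2: A = 3/(2 + 3) = 3/5


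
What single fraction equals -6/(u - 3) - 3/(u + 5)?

Common denominator (u - 3)(u + 5). Numerator: -6(u + 5) - 3(u - 3) = (-6u - 30) - (3u - 9) = -9u - 21
Result: (-9u - 21)/[(u - 3)(u + 5)]


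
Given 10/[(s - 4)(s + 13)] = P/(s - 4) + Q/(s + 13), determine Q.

Cover-up at s = -13: Q = 10/(-13 - 4) = -10/17


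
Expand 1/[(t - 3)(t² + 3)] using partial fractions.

Cover-up at t = 3: A = 1/(3² + 3) = 1/12. Then B = -A = -1/12, C = -A·(0 + 3) = -1/4
Result: (1/12)/(t - 3) - ((1/12)t + 1/4)/(t² + 3)


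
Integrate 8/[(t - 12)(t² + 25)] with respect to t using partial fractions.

Cover-up at t=12: A = 8/(12²+25) = 8/169. Coeff matching: B = -8/169, C = -96/169. Decomposition: (8/169)/(t - 12) - ((8/169)t + 96/169)/(t² + 25). Integrate: linear → ln, quadratic → (1/2)ln + arctan: (8/169) ln|(t - 12)| - (4/169) ln(t² + 25) - (96/845) arctan(t/5) + C


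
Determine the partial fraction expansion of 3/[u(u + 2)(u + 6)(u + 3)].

Using Heaviside cover-up: (1/12)/u - (3/8)/(u + 2) - (1/24)/(u + 6) + (1/3)/(u + 3)


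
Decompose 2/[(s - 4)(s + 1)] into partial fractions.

2/(s - 4)(s + 1) = P/(s - 4) + Q/(s + 1). P = 2/(4 + 1) = 2/5, Q = 2/(-1 - 4) = -2/5
Result: (2/5)/(s - 4) - (2/5)/(s + 1)


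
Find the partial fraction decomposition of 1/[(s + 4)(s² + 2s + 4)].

Cover-up at s = -4: α = 1/((-4)² + 2·(-4) + 4) = 1/12. Then β = -α = -1/12, γ = -α·(2 - 4) = 1/6
Result: (1/12)/(s + 4) - ((1/12)s - 1/6)/(s² + 2s + 4)


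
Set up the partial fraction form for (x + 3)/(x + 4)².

Repeated linear factor: α/(x + 4) + β/(x + 4)²


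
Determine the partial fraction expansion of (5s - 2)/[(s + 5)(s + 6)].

At s=-5: A = (5·(-5) - 2)/(-5 + 6) = -27. At s=-6: B = (5·(-6) - 2)/(-6 + 5) = 32
Result: -27/(s + 5) + 32/(s + 6)


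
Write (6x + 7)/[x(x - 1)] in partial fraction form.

At x=0: α = (6·0 + 7)/(0 - 1) = -7. At x=1: β = (6·1 + 7)/(1 - 0) = 13
Result: -7/x + 13/(x - 1)


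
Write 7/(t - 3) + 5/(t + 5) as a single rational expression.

Common denominator (t - 3)(t + 5). Numerator: 7(t + 5) + 5(t - 3) = (7t + 35) + (5t - 15) = 12t + 20
Result: (12t + 20)/[(t - 3)(t + 5)]


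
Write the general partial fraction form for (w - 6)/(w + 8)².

Repeated linear factor: A/(w + 8) + B/(w + 8)²


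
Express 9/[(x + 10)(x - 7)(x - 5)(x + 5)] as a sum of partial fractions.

Using Heaviside cover-up: (-3/425)/(x + 10) + (3/136)/(x - 7) - (3/100)/(x - 5) + (3/200)/(x + 5)


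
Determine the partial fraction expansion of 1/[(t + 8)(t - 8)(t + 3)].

Using cover-up method: α = 1/80, β = 1/176, γ = -1/55
Result: (1/80)/(t + 8) + (1/176)/(t - 8) - (1/55)/(t + 3)


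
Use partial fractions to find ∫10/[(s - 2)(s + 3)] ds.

Decompose: 10/[(s - 2)(s + 3)] = 2/(s - 2) - 2/(s + 3). Integrate each term: 2 ln|(s - 2)| - 2 ln|(s + 3)| + C


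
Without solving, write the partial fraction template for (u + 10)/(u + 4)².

Repeated linear factor: P/(u + 4) + Q/(u + 4)²


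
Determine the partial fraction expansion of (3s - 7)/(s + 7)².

(3s - 7) = P(s + 7) + Q. At s = -7: Q = 3·(-7) - 7 = -28. Coeff of s: P = 3
Result: 3/(s + 7) - 28/(s + 7)²


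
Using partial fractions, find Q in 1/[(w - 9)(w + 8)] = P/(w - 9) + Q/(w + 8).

Cover-up at w = -8: Q = 1/(-8 - 9) = -1/17


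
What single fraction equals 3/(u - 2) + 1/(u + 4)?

Common denominator (u - 2)(u + 4). Numerator: 3(u + 4) + 1(u - 2) = (3u + 12) + (u - 2) = 4u + 10
Result: (4u + 10)/[(u - 2)(u + 4)]


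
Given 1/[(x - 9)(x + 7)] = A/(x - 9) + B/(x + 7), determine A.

Cover-up at x = 9: A = 1/(9 + 7) = 1/16


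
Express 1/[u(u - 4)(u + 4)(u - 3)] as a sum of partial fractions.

Using Heaviside cover-up: (1/48)/u + (1/32)/(u - 4) - (1/224)/(u + 4) - (1/21)/(u - 3)


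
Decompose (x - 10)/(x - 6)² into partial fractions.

(x - 10) = P(x - 6) + Q. At x = 6: Q = 1·6 - 10 = -4. Coeff of x: P = 1
Result: 1/(x - 6) - 4/(x - 6)²


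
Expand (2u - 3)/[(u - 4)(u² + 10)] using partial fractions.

At u=4: A = (2·4 - 3)/(4² + 10) = 5/26. B = -A = -5/26, C = 2 - 4·A = 16/13
Result: (5/26)/(u - 4) - ((5/26)u - 16/13)/(u² + 10)


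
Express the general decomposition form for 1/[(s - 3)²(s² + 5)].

Repeated linear + quadratic: α/(s - 3) + β/(s - 3)² + (γs + δ)/(s² + 5)


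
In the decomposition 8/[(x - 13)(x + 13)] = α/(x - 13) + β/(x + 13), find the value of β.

Cover-up at x = -13: β = 8/(-13 - 13) = -8/26 = -4/13


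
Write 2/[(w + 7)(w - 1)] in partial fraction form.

2/(w + 7)(w - 1) = α/(w + 7) + β/(w - 1). α = 2/(-7 - 1) = -1/4, β = 2/(1 + 7) = 1/4
Result: (-1/4)/(w + 7) + (1/4)/(w - 1)


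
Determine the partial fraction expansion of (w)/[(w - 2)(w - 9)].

At w=2: α = (1·2 + 0)/(2 - 9) = -2/7. At w=9: β = (1·9 + 0)/(9 - 2) = 9/7
Result: (-2/7)/(w - 2) + (9/7)/(w - 9)


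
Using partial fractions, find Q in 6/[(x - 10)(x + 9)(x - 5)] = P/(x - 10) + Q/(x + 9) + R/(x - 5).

Cover-up at x = -9: Q = 6/[(-9 - 10)(-9 - 5)] = 6/[(-19)(-14)] = 6/266 = 3/133


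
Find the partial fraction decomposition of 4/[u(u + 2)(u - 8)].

Using cover-up method: P = -1/4, Q = 1/5, R = 1/20
Result: (-1/4)/u + (1/5)/(u + 2) + (1/20)/(u - 8)


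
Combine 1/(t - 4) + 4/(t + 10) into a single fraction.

Common denominator (t - 4)(t + 10). Numerator: 1(t + 10) + 4(t - 4) = (t + 10) + (4t - 16) = 5t - 6
Result: (5t - 6)/[(t - 4)(t + 10)]


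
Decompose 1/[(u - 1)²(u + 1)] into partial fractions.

Cover-up at u=-1: R = 1/(-1 - 1)² = 1/4. Cover-up at u=1: Q = 1/(1 + 1) = 1/2. Comparing u² coeff: P = -R = -1/4
Result: (-1/4)/(u - 1) + (1/2)/(u - 1)² + (1/4)/(u + 1)


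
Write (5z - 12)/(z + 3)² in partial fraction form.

(5z - 12) = α(z + 3) + β. At z = -3: β = 5·(-3) - 12 = -27. Coeff of z: α = 5
Result: 5/(z + 3) - 27/(z + 3)²


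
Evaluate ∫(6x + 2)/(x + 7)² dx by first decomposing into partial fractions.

Decompose: α = 6, β = 6·(-7) + 2 = -40, so (6x + 2)/(x + 7)² = 6/(x + 7) - 40/(x + 7)². Integrate: ∫ α/(x + 7) dx = 6 ln|(x + 7)|; ∫ β/(x + 7)² dx = 40/(x + 7). Sum: 6 ln|(x + 7)| + 40/(x + 7) + C


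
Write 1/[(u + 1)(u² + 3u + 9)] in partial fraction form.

Cover-up at u = -1: A = 1/((-1)² + 3·(-1) + 9) = 1/7. Then B = -A = -1/7, C = -A·(3 - 1) = -2/7
Result: (1/7)/(u + 1) - ((1/7)u + 2/7)/(u² + 3u + 9)


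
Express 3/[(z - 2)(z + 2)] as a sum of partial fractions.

3/(z - 2)(z + 2) = A/(z - 2) + B/(z + 2). A = 3/(2 + 2) = 3/4, B = 3/(-2 - 2) = -3/4
Result: (3/4)/(z - 2) - (3/4)/(z + 2)


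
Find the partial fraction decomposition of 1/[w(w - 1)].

1/w(w - 1) = A/w + B/(w - 1). A = 1/(0 - 1) = -1, B = 1/(1 - 0) = 1
Result: -1/w + 1/(w - 1)


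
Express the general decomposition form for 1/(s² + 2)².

Repeated quadratic factor: (As + B)/(s² + 2) + (Cs + D)/(s² + 2)²


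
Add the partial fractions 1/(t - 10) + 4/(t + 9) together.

Common denominator (t - 10)(t + 9). Numerator: 1(t + 9) + 4(t - 10) = (t + 9) + (4t - 40) = 5t - 31
Result: (5t - 31)/[(t - 10)(t + 9)]


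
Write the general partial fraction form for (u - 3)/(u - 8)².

Repeated linear factor: P/(u - 8) + Q/(u - 8)²


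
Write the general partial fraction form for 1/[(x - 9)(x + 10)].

Distinct linear factors: P/(x - 9) + Q/(x + 10)


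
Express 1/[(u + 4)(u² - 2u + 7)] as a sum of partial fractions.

Cover-up at u = -4: α = 1/((-4)² - 2·(-4) + 7) = 1/31. Then β = -α = -1/31, γ = -α·(-2 - 4) = 6/31
Result: (1/31)/(u + 4) - ((1/31)u - 6/31)/(u² - 2u + 7)


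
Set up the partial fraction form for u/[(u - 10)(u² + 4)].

Linear + irreducible quadratic: A/(u - 10) + (Bu + C)/(u² + 4)


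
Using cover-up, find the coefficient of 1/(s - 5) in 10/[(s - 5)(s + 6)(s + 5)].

Cover (s - 5), set s=5: 10/[(5 + 6)(5 + 5)] = 1/11


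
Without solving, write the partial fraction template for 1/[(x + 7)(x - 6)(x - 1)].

Three distinct linear factors: P/(x + 7) + Q/(x - 6) + R/(x - 1)


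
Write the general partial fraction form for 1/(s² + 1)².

Repeated quadratic factor: (Ps + Q)/(s² + 1) + (Rs + S)/(s² + 1)²


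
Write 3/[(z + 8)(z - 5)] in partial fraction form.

3/(z + 8)(z - 5) = P/(z + 8) + Q/(z - 5). P = 3/(-8 - 5) = -3/13, Q = 3/(5 + 8) = 3/13
Result: (-3/13)/(z + 8) + (3/13)/(z - 5)


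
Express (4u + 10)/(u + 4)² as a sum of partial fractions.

(4u + 10) = A(u + 4) + B. At u = -4: B = 4·(-4) + 10 = -6. Coeff of u: A = 4
Result: 4/(u + 4) - 6/(u + 4)²


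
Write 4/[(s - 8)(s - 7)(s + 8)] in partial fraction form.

Using cover-up method: P = 1/4, Q = -4/15, R = 1/60
Result: (1/4)/(s - 8) - (4/15)/(s - 7) + (1/60)/(s + 8)


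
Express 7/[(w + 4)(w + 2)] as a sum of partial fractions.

7/(w + 4)(w + 2) = A/(w + 4) + B/(w + 2). A = 7/(-4 + 2) = -7/2, B = 7/(-2 + 4) = 7/2
Result: (-7/2)/(w + 4) + (7/2)/(w + 2)


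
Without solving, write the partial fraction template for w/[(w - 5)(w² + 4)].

Linear + irreducible quadratic: α/(w - 5) + (βw + γ)/(w² + 4)


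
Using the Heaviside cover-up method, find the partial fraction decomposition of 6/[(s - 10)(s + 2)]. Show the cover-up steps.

Cover (s - 10): set s=10, get A = 6/(10 + 2) = 1/2. Cover (s + 2): set s=-2, get B = 6/(-2 - 10) = -1/2.
Result: (1/2)/(s - 10) - (1/2)/(s + 2)


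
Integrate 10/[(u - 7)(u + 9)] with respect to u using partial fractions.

Decompose: 10/[(u - 7)(u + 9)] = (5/8)/(u - 7) - (5/8)/(u + 9). Integrate each term: (5/8) ln|(u - 7)| - (5/8) ln|(u + 9)| + C


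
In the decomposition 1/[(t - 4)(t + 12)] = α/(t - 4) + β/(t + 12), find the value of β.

Cover-up at t = -12: β = 1/(-12 - 4) = -1/16


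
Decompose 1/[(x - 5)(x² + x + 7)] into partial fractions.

Cover-up at x = 5: α = 1/(5² + 1·5 + 7) = 1/37. Then β = -α = -1/37, γ = -α·(1 + 5) = -6/37
Result: (1/37)/(x - 5) - ((1/37)x + 6/37)/(x² + x + 7)


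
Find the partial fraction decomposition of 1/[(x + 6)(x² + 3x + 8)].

Cover-up at x = -6: α = 1/((-6)² + 3·(-6) + 8) = 1/26. Then β = -α = -1/26, γ = -α·(3 - 6) = 3/26
Result: (1/26)/(x + 6) - ((1/26)x - 3/26)/(x² + 3x + 8)


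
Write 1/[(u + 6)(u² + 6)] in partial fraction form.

Cover-up at u = -6: A = 1/((-6)² + 6) = 1/42. Then B = -A = -1/42, C = -A·(0 - 6) = 1/7
Result: (1/42)/(u + 6) - ((1/42)u - 1/7)/(u² + 6)


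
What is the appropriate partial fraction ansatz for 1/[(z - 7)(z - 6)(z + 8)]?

Three distinct linear factors: α/(z - 7) + β/(z - 6) + γ/(z + 8)
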